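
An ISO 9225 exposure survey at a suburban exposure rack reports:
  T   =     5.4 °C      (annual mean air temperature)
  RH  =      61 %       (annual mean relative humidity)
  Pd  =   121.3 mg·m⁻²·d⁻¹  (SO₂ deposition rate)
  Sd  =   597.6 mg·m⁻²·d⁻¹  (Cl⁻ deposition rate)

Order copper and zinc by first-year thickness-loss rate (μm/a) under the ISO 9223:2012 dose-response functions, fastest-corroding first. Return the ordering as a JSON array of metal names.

["zinc", "copper"]

copper: temperature factor f = +0.126·(-4.6) = -0.5796
  sulphur-dioxide contribution → 0.3779 μm/a
  chloride contribution → 0.6745 μm/a
  ⇒ r_corr(copper) = 1.052 μm/a
zinc: f(T) = +0.038·(T−10) [T≤10 °C] = -0.1748
  sulphur-dioxide contribution → 1.48 μm/a
  chloride contribution → 1.725 μm/a
  ⇒ r_corr(zinc) = 3.205 μm/a
Ordering by μm/a: zinc (3.21) > copper (1.05)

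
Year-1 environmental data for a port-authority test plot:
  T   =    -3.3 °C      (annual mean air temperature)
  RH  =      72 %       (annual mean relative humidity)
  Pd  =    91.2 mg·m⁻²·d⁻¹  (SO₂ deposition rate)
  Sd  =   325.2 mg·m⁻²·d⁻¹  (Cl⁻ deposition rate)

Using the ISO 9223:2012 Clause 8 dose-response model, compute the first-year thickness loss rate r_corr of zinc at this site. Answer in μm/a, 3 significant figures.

zinc: temperature factor f = +0.038·(-13.3) = -0.5054
  SO₂ term: 0.0129·91.2^0.44·exp(0.046·72-0.5054) = 1.556
  Sd branch = 0.0175·Sd^0.57·e^(0.008·RH+0.085·T) = 0.6358 μm/a
  r_corr = 1.556 + 0.6358 = 2.191 μm/a

r_corr = 2.19 μm/a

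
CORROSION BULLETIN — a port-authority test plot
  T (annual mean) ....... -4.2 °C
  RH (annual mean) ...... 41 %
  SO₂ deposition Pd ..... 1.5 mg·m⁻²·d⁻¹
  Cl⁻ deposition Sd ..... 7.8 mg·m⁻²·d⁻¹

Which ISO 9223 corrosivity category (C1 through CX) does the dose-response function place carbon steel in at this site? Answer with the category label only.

carbon steel: T≤10 °C ⇒ hinge +0.150·(-4.2−10) = -2.1300
  Pd branch = 1.77·Pd^0.52·e^(0.02·RH+f) = 0.5897 μm/a
  Sd branch = 0.102·Sd^0.62·e^(0.033·RH+0.04·T) = 1.192 μm/a
  r_corr = 0.5897 + 1.192 = 1.782 μm/a
ISO 9223 Table 2 (carbon steel): 1.3 < 1.78 ≤ 25 μm/a ⇒ C2

C2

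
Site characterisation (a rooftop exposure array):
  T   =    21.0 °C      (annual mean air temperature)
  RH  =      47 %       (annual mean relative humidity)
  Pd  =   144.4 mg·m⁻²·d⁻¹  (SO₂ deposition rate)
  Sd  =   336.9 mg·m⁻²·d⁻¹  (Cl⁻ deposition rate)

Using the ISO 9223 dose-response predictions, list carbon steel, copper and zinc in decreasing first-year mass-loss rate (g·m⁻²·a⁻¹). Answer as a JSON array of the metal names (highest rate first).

["carbon steel", "zinc", "copper"]

carbon steel: temperature factor f = -0.054·(11.0) = -0.5940
  Pd branch = 1.77·Pd^0.52·e^(0.02·RH+f) = 33.21 μm/a
  Sd branch = 0.102·Sd^0.62·e^(0.033·RH+0.04·T) = 41.12 μm/a
  sum: 33.21 + 41.12 → r_corr = 74.33 μm/a
  mass loss = 74.33 μm/a × 7.85 g/cm³ = 583.5 g·m⁻²·a⁻¹
copper: f(T) = -0.080·(T−10) [T>10 °C] = -0.8800
  SO₂ term: 0.0053·144.4^0.26·exp(0.059·47-0.8800) = 0.1282
  Sd branch = 0.01025·Sd^0.27·e^(0.036·RH+0.049·T) = 0.7497 μm/a
  r_corr = 0.1282 + 0.7497 = 0.8779 μm/a
  mass loss = 0.8779 μm/a × 8.96 g/cm³ = 7.866 g·m⁻²·a⁻¹
zinc: T>10 °C ⇒ hinge -0.071·(21.0−10) = -0.7810
  SO₂ term: 0.0129·144.4^0.44·exp(0.046·47-0.7810) = 0.4577
  Sd branch = 0.0175·Sd^0.57·e^(0.008·RH+0.085·T) = 4.19 μm/a
  r_corr = 0.4577 + 4.19 = 4.648 μm/a
  mass loss = 4.648 μm/a × 7.14 g/cm³ = 33.19 g·m⁻²·a⁻¹
Ordering by g·m⁻²·a⁻¹: carbon steel (583) > zinc (33.2) > copper (7.87)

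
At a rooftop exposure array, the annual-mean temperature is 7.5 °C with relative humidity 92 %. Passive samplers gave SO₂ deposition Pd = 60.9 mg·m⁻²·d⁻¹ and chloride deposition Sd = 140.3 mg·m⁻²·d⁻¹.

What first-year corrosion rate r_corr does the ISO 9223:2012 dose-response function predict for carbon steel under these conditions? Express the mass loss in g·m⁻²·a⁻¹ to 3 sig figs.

carbon steel: temperature factor f = +0.150·(-2.5) = -0.3750
  Pd branch = 1.77·Pd^0.52·e^(0.02·RH+f) = 64.9 μm/a
  Sd branch = 0.102·Sd^0.62·e^(0.033·RH+0.04·T) = 61.46 μm/a
  r_corr = 64.9 + 61.46 = 126.4 μm/a
Convert to mass loss: 126.4 μm/a × 7.85 g/cm³ = 991.9 g·m⁻²·a⁻¹

r_corr = 992 g·m⁻²·a⁻¹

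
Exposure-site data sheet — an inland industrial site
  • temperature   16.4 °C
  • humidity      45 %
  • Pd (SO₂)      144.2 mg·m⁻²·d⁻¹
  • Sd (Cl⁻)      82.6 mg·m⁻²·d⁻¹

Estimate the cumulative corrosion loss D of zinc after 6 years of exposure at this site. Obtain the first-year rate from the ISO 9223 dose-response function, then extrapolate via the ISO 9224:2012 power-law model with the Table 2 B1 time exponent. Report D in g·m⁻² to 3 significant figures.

D(6) = 56.1 g·m⁻²

zinc: f(T) = -0.071·(T−10) [T>10 °C] = -0.4544
  SO₂ term: 0.0129·144.2^0.44·exp(0.046·45-0.4544) = 0.5783
  Sd branch = 0.0175·Sd^0.57·e^(0.008·RH+0.085·T) = 1.252 μm/a
  r_corr = 0.5783 + 1.252 = 1.83 μm/a
ISO 9224: D(t) = r_corr · t^b with b = 0.813 (zinc, B1)
  D(6) = 1.83 × 6^0.813 = 1.83 × 4.292 = 7.854 μm
  Mass loss = 7.854 μm × 7.14 g/cm³ = 56.08 g·m⁻²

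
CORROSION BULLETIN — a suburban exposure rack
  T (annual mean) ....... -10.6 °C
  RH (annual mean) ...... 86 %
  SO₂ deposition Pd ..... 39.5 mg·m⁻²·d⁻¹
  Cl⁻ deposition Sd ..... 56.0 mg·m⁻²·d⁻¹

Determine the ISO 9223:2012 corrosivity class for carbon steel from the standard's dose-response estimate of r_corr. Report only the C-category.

C2

carbon steel: temperature factor f = +0.150·(-20.6) = -3.0900
  Pd branch = 1.77·Pd^0.52·e^(0.02·RH+f) = 3.042 μm/a
  Cl⁻ term: 0.102·56.0^0.62·exp(0.033·86+0.04·-10.6) = 13.83
  sum: 3.042 + 13.83 → r_corr = 16.87 μm/a
Category bounds: 1.3…25 μm/a bracket r_corr ⇒ C2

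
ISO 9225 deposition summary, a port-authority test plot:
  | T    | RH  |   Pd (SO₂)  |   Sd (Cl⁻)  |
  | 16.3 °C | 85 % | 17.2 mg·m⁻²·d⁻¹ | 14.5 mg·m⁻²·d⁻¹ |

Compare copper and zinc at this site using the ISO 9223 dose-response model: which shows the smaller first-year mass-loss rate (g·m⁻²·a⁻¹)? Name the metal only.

copper: T>10 °C ⇒ hinge -0.080·(16.3−10) = -0.5040
  SO₂ term: 0.0053·17.2^0.26·exp(0.059·85-0.5040) = 1.011
  Cl⁻ term: 0.01025·14.5^0.27·exp(0.036·85+0.049·16.3) = 1
  r_corr = 1.011 + 1 = 2.011 μm/a
  mass loss = 2.011 μm/a × 8.96 g/cm³ = 18.02 g·m⁻²·a⁻¹
zinc: temperature factor f = -0.071·(6.3) = -0.4473
  SO₂ term: 0.0129·17.2^0.44·exp(0.046·85-0.4473) = 1.439
  Sd branch = 0.0175·Sd^0.57·e^(0.008·RH+0.085·T) = 0.6339 μm/a
  sum: 1.439 + 0.6339 → r_corr = 2.073 μm/a
  mass loss = 2.073 μm/a × 7.14 g/cm³ = 14.8 g·m⁻²·a⁻¹
Ordering by g·m⁻²·a⁻¹: copper (18) > zinc (14.8)

zinc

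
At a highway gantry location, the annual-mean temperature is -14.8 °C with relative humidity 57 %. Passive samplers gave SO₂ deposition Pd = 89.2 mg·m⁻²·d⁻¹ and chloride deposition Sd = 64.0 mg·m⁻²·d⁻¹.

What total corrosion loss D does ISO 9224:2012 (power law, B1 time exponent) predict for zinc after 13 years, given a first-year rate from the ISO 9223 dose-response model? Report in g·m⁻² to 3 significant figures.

zinc: f(T) = +0.038·(T−10) [T≤10 °C] = -0.9424
  SO₂ term: 0.0129·89.2^0.44·exp(0.046·57-0.9424) = 0.4991
  Sd branch = 0.0175·Sd^0.57·e^(0.008·RH+0.085·T) = 0.084 μm/a
  r_corr = 0.4991 + 0.084 = 0.5831 μm/a
ISO 9224: D(t) = r_corr · t^b with b = 0.813 (zinc, B1)
  D(13) = 0.5831 × 13^0.813 = 0.5831 × 8.047 = 4.692 μm
  Mass loss = 4.692 μm × 7.14 g/cm³ = 33.5 g·m⁻²

D(13) = 33.5 g·m⁻²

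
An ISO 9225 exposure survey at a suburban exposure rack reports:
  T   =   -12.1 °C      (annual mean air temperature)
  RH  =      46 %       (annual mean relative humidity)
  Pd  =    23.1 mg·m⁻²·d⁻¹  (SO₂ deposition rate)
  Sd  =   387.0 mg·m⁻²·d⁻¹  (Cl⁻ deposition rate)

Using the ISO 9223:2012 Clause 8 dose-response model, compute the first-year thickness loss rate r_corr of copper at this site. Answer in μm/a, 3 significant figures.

copper: T≤10 °C ⇒ hinge +0.126·(-12.1−10) = -2.7846
  SO₂ term: 0.0053·23.1^0.26·exp(0.059·46-2.7846) = 0.01117
  Sd branch = 0.01025·Sd^0.27·e^(0.036·RH+0.049·T) = 0.1483 μm/a
  r_corr = 0.01117 + 0.1483 = 0.1595 μm/a

r_corr = 0.159 μm/a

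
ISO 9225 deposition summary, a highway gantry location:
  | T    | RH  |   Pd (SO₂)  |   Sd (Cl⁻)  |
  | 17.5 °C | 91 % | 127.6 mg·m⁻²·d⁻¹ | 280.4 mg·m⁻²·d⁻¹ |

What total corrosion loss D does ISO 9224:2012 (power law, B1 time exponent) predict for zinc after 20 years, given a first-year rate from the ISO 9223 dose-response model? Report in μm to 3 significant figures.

zinc: T>10 °C ⇒ hinge -0.071·(17.5−10) = -0.5325
  sulphur-dioxide contribution → 4.206 μm/a
  chloride contribution → 3.985 μm/a
  total first-year rate 8.191 μm/a
ISO 9224: D(t) = r_corr · t^b with b = 0.813 (zinc, B1)
  D(20) = 8.191 × 20^0.813 = 8.191 × 11.42 = 93.56 μm

D(20) = 93.6 μm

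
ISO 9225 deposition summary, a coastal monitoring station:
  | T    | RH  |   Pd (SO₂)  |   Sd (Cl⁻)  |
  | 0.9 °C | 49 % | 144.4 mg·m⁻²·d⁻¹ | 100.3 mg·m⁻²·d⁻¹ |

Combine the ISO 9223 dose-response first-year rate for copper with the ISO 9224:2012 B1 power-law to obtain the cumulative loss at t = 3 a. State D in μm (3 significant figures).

D(3) = 0.681 μm

copper: T≤10 °C ⇒ hinge +0.126·(0.9−10) = -1.1466
  Pd branch = 0.0053·Pd^0.26·e^(0.059·RH+f) = 0.1105 μm/a
  Cl⁻ term: 0.01025·100.3^0.27·exp(0.036·49+0.049·0.9) = 0.2169
  sum: 0.1105 + 0.2169 → r_corr = 0.3274 μm/a
Long-term exponent b (ISO 9224 Table 2, B1) = 0.667
  D(3) = 0.3274 × 3^0.667 = 0.3274 × 2.081 = 0.6813 μm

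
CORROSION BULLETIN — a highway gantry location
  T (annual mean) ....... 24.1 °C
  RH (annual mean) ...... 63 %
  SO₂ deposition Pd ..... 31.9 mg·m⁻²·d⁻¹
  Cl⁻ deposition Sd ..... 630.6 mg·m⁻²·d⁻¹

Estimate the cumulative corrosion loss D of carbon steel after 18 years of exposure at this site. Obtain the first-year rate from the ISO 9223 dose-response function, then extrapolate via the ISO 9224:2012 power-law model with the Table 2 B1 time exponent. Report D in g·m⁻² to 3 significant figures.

D(18) = 4.77e+03 g·m⁻²

carbon steel: T>10 °C ⇒ hinge -0.054·(24.1−10) = -0.7614
  sulphur-dioxide contribution → 17.64 μm/a
  chloride contribution → 116.4 μm/a
  total first-year rate 134.1 μm/a
Long-term exponent b (ISO 9224 Table 2, B1) = 0.523
  D(18) = 134.1 × 18^0.523 = 134.1 × 4.534 = 607.8 μm
  Mass loss = 607.8 μm × 7.85 g/cm³ = 4772 g·m⁻²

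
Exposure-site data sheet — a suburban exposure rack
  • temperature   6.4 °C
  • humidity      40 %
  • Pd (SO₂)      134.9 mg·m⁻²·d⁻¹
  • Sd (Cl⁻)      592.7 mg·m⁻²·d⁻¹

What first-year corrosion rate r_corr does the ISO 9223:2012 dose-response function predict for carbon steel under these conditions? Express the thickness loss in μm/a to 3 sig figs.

r_corr = 55.2 μm/a

carbon steel: temperature factor f = +0.150·(-3.6) = -0.5400
  sulphur-dioxide contribution → 29.41 μm/a
  chloride contribution → 25.83 μm/a
  ⇒ r_corr(carbon steel) = 55.24 μm/a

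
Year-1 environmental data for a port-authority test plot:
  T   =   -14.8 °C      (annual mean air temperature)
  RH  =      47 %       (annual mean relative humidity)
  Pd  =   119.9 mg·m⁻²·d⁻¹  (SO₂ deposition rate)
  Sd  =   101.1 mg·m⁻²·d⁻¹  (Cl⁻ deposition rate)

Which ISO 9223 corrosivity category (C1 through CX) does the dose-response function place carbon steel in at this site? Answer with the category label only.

C2

carbon steel: T≤10 °C ⇒ hinge +0.150·(-14.8−10) = -3.7200
  sulphur-dioxide contribution → 1.323 μm/a
  chloride contribution → 4.656 μm/a
  total first-year rate 5.979 μm/a
ISO 9223 Table 2 (carbon steel): 1.3 < 5.98 ≤ 25 μm/a ⇒ C2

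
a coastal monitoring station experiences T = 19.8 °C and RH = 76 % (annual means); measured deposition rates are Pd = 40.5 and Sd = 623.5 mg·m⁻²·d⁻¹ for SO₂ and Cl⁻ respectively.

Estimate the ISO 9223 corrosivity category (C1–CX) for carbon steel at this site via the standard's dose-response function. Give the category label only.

carbon steel: temperature factor f = -0.054·(9.8) = -0.5292
  Pd branch = 1.77·Pd^0.52·e^(0.02·RH+f) = 32.67 μm/a
  Cl⁻ term: 0.102·623.5^0.62·exp(0.033·76+0.04·19.8) = 149.5
  sum: 32.67 + 149.5 → r_corr = 182.1 μm/a
182 μm/a falls in (80, 200] for carbon steel → category C5

C5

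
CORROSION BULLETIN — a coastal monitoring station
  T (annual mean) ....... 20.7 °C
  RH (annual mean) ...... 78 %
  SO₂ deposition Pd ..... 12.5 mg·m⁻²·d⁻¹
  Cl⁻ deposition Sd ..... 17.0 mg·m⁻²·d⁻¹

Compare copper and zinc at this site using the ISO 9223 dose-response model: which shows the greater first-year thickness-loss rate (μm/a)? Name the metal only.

copper: f(T) = -0.080·(T−10) [T>10 °C] = -0.8560
  SO₂ term: 0.0053·12.5^0.26·exp(0.059·78-0.8560) = 0.4329
  Cl⁻ term: 0.01025·17.0^0.27·exp(0.036·78+0.049·20.7) = 1.007
  sum: 0.4329 + 1.007 → r_corr = 1.44 μm/a
zinc: f(T) = -0.071·(T−10) [T>10 °C] = -0.7597
  Pd branch = 0.0129·Pd^0.44·e^(0.046·RH+f) = 0.663 μm/a
  Sd branch = 0.0175·Sd^0.57·e^(0.008·RH+0.085·T) = 0.954 μm/a
  r_corr = 0.663 + 0.954 = 1.617 μm/a
Ordering by μm/a: zinc (1.62) > copper (1.44)

zinc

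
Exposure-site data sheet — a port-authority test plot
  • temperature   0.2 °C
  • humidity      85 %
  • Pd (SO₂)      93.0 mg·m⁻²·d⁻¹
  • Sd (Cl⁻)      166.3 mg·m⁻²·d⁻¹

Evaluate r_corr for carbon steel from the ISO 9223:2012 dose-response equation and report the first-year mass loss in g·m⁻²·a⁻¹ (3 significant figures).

r_corr = 502 g·m⁻²·a⁻¹

carbon steel: temperature factor f = +0.150·(-9.8) = -1.4700
  sulphur-dioxide contribution → 23.52 μm/a
  chloride contribution → 40.48 μm/a
  total first-year rate 64 μm/a
Convert to mass loss: 64 μm/a × 7.85 g/cm³ = 502.4 g·m⁻²·a⁻¹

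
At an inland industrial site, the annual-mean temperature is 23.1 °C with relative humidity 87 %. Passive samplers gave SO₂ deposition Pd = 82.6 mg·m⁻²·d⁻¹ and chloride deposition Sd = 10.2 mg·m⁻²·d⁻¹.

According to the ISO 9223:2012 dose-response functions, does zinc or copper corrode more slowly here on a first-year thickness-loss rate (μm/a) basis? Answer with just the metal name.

zinc: temperature factor f = -0.071·(13.1) = -0.9301
  Pd branch = 0.0129·Pd^0.44·e^(0.046·RH+f) = 1.942 μm/a
  Sd branch = 0.0175·Sd^0.57·e^(0.008·RH+0.085·T) = 0.9396 μm/a
  sum: 1.942 + 0.9396 → r_corr = 2.881 μm/a
copper: T>10 °C ⇒ hinge -0.080·(23.1−10) = -1.0480
  SO₂ term: 0.0053·82.6^0.26·exp(0.059·87-1.0480) = 0.9926
  Cl⁻ term: 0.01025·10.2^0.27·exp(0.036·87+0.049·23.1) = 1.364
  sum: 0.9926 + 1.364 → r_corr = 2.357 μm/a
Ordering by μm/a: zinc (2.88) > copper (2.36)

copper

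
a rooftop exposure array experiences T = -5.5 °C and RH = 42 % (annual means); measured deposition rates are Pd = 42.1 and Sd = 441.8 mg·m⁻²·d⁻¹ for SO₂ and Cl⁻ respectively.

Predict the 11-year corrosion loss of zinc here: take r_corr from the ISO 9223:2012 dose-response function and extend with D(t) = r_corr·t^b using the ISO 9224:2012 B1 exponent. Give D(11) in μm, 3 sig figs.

zinc: T≤10 °C ⇒ hinge +0.038·(-5.5−10) = -0.5890
  SO₂ term: 0.0129·42.1^0.44·exp(0.046·42-0.5890) = 0.2562
  Cl⁻ term: 0.0175·441.8^0.57·exp(0.008·42+0.085·-5.5) = 0.494
  r_corr = 0.2562 + 0.494 = 0.7501 μm/a
ISO 9224: D(t) = r_corr · t^b with b = 0.813 (zinc, B1)
  D(11) = 0.7501 × 11^0.813 = 0.7501 × 7.025 = 5.27 μm

D(11) = 5.27 μm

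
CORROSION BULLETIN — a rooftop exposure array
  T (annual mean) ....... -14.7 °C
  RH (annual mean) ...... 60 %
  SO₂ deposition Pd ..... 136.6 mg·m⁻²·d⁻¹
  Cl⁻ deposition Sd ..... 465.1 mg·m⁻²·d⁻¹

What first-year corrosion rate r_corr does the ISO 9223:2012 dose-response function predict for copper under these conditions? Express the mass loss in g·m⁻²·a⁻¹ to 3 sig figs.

r_corr = 2.30 g·m⁻²·a⁻¹

copper: f(T) = +0.126·(T−10) [T≤10 °C] = -3.1122
  Pd branch = 0.0053·Pd^0.26·e^(0.059·RH+f) = 0.02919 μm/a
  Cl⁻ term: 0.01025·465.1^0.27·exp(0.036·60+0.049·-14.7) = 0.2271
  r_corr = 0.02919 + 0.2271 = 0.2563 μm/a
Convert to mass loss: 0.2563 μm/a × 8.96 g/cm³ = 2.296 g·m⁻²·a⁻¹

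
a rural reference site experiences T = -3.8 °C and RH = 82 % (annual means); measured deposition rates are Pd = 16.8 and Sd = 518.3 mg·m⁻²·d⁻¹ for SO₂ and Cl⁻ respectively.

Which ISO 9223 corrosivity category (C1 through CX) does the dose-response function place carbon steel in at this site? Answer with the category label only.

C4

carbon steel: temperature factor f = +0.150·(-13.8) = -2.0700
  sulphur-dioxide contribution → 4.993 μm/a
  chloride contribution → 63.22 μm/a
  total first-year rate 68.21 μm/a
ISO 9223 Table 2 (carbon steel): 50 < 68.2 ≤ 80 μm/a ⇒ C4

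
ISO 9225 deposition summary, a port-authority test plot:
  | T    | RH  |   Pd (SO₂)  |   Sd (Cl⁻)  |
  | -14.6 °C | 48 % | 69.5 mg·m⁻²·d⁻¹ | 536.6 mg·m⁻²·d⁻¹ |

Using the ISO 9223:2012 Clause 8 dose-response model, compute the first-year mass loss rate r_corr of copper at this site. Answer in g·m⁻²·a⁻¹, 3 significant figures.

r_corr = 1.49 g·m⁻²·a⁻¹

copper: f(T) = +0.126·(T−10) [T≤10 °C] = -3.0996
  SO₂ term: 0.0053·69.5^0.26·exp(0.059·48-3.0996) = 0.01222
  Sd branch = 0.01025·Sd^0.27·e^(0.036·RH+0.049·T) = 0.154 μm/a
  sum: 0.01222 + 0.154 → r_corr = 0.1662 μm/a
Convert to mass loss: 0.1662 μm/a × 8.96 g/cm³ = 1.489 g·m⁻²·a⁻¹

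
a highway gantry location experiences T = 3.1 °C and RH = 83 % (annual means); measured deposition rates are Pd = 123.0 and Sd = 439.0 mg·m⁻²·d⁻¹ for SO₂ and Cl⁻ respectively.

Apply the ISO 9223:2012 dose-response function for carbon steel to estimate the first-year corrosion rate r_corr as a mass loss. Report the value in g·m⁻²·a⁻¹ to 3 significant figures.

r_corr = 927 g·m⁻²·a⁻¹

carbon steel: f(T) = +0.150·(T−10) [T≤10 °C] = -1.0350
  Pd branch = 1.77·Pd^0.52·e^(0.02·RH+f) = 40.38 μm/a
  Cl⁻ term: 0.102·439.0^0.62·exp(0.033·83+0.04·3.1) = 77.68
  sum: 40.38 + 77.68 → r_corr = 118.1 μm/a
Convert to mass loss: 118.1 μm/a × 7.85 g/cm³ = 926.8 g·m⁻²·a⁻¹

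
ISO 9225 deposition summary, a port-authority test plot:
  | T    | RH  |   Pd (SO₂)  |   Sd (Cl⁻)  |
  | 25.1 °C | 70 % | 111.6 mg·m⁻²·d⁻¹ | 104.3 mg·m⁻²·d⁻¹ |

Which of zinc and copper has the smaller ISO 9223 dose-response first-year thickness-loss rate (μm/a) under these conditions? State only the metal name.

copper

zinc: temperature factor f = -0.071·(15.1) = -1.0721
  SO₂ term: 0.0129·111.6^0.44·exp(0.046·70-1.0721) = 0.8798
  Cl⁻ term: 0.0175·104.3^0.57·exp(0.008·70+0.085·25.1) = 3.658
  r_corr = 0.8798 + 3.658 = 4.538 μm/a
copper: T>10 °C ⇒ hinge -0.080·(25.1−10) = -1.2080
  SO₂ term: 0.0053·111.6^0.26·exp(0.059·70-1.2080) = 0.3355
  Sd branch = 0.01025·Sd^0.27·e^(0.036·RH+0.049·T) = 1.528 μm/a
  r_corr = 0.3355 + 1.528 = 1.864 μm/a
Ordering by μm/a: zinc (4.54) > copper (1.86)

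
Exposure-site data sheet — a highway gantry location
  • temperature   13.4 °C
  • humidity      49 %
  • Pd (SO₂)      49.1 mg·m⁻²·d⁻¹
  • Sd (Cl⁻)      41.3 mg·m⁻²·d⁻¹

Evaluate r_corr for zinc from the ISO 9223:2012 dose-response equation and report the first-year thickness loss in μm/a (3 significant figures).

zinc: f(T) = -0.071·(T−10) [T>10 °C] = -0.2414
  Pd branch = 0.0129·Pd^0.44·e^(0.046·RH+f) = 0.5355 μm/a
  Sd branch = 0.0175·Sd^0.57·e^(0.008·RH+0.085·T) = 0.6746 μm/a
  r_corr = 0.5355 + 0.6746 = 1.21 μm/a

r_corr = 1.21 μm/a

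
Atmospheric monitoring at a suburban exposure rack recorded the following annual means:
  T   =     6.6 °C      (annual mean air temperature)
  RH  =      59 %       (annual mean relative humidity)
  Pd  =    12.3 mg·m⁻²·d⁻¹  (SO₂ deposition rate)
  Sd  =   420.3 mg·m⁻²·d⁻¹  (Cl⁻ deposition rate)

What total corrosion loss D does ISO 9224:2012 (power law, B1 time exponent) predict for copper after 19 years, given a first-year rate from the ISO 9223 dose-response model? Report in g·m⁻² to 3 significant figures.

D(19) = 52.4 g·m⁻²

copper: temperature factor f = +0.126·(-3.4) = -0.4284
  Pd branch = 0.0053·Pd^0.26·e^(0.059·RH+f) = 0.2155 μm/a
  Sd branch = 0.01025·Sd^0.27·e^(0.036·RH+0.049·T) = 0.6053 μm/a
  sum: 0.2155 + 0.6053 → r_corr = 0.8208 μm/a
ISO 9224: D(t) = r_corr · t^b with b = 0.667 (copper, B1)
  D(19) = 0.8208 × 19^0.667 = 0.8208 × 7.127 = 5.85 μm
  Mass loss = 5.85 μm × 8.96 g/cm³ = 52.42 g·m⁻²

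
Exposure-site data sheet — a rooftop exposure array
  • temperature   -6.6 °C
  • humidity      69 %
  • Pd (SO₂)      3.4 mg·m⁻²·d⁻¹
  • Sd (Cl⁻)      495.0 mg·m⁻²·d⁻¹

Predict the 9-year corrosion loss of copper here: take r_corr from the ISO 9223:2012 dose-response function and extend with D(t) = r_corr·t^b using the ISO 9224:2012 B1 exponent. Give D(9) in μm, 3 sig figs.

D(9) = 2.28 μm

copper: T≤10 °C ⇒ hinge +0.126·(-6.6−10) = -2.0916
  sulphur-dioxide contribution → 0.05274 μm/a
  chloride contribution → 0.4749 μm/a
  total first-year rate 0.5276 μm/a
Long-term exponent b (ISO 9224 Table 2, B1) = 0.667
  D(9) = 0.5276 × 9^0.667 = 0.5276 × 4.33 = 2.285 μm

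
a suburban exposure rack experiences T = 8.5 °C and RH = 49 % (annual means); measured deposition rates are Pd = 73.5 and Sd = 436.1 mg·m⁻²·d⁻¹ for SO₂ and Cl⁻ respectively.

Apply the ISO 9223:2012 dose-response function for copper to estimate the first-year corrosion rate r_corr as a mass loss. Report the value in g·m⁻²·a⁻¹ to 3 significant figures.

copper: temperature factor f = +0.126·(-1.5) = -0.1890
  Pd branch = 0.0053·Pd^0.26·e^(0.059·RH+f) = 0.2415 μm/a
  Cl⁻ term: 0.01025·436.1^0.27·exp(0.036·49+0.049·8.5) = 0.4682
  r_corr = 0.2415 + 0.4682 = 0.7097 μm/a
Convert to mass loss: 0.7097 μm/a × 8.96 g/cm³ = 6.359 g·m⁻²·a⁻¹

r_corr = 6.36 g·m⁻²·a⁻¹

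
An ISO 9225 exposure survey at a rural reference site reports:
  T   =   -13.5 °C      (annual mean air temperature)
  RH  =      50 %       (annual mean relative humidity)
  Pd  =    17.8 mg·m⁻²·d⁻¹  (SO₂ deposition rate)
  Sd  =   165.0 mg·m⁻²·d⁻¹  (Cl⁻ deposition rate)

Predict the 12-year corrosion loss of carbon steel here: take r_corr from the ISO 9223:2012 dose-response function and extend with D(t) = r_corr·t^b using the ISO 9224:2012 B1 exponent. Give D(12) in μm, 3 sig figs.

carbon steel: T≤10 °C ⇒ hinge +0.150·(-13.5−10) = -3.5250
  Pd branch = 1.77·Pd^0.52·e^(0.02·RH+f) = 0.6333 μm/a
  Sd branch = 0.102·Sd^0.62·e^(0.033·RH+0.04·T) = 7.337 μm/a
  sum: 0.6333 + 7.337 → r_corr = 7.97 μm/a
Long-term exponent b (ISO 9224 Table 2, B1) = 0.523
  D(12) = 7.97 × 12^0.523 = 7.97 × 3.668 = 29.23 μm

D(12) = 29.2 μm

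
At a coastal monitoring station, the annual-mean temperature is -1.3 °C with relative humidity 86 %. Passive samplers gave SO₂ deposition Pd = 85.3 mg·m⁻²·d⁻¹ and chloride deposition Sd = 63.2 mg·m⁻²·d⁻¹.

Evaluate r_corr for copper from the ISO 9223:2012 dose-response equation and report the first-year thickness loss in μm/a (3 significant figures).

copper: f(T) = +0.126·(T−10) [T≤10 °C] = -1.4238
  sulphur-dioxide contribution → 0.648 μm/a
  chloride contribution → 0.6514 μm/a
  ⇒ r_corr(copper) = 1.299 μm/a

r_corr = 1.30 μm/a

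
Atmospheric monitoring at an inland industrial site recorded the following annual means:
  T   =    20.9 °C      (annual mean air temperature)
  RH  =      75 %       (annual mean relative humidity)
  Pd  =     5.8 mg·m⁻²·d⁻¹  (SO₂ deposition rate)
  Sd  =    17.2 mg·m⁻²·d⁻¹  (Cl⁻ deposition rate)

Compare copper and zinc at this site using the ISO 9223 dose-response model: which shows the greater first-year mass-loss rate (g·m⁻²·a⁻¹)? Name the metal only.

copper: temperature factor f = -0.080·(10.9) = -0.8720
  SO₂ term: 0.0053·5.8^0.26·exp(0.059·75-0.8720) = 0.2923
  Cl⁻ term: 0.01025·17.2^0.27·exp(0.036·75+0.049·20.9) = 0.9155
  sum: 0.2923 + 0.9155 → r_corr = 1.208 μm/a
  mass loss = 1.208 μm/a × 8.96 g/cm³ = 10.82 g·m⁻²·a⁻¹
zinc: temperature factor f = -0.071·(10.9) = -0.7739
  Pd branch = 0.0129·Pd^0.44·e^(0.046·RH+f) = 0.4062 μm/a
  Sd branch = 0.0175·Sd^0.57·e^(0.008·RH+0.085·T) = 0.9537 μm/a
  sum: 0.4062 + 0.9537 → r_corr = 1.36 μm/a
  mass loss = 1.36 μm/a × 7.14 g/cm³ = 9.709 g·m⁻²·a⁻¹
Ordering by g·m⁻²·a⁻¹: copper (10.8) > zinc (9.71)

copper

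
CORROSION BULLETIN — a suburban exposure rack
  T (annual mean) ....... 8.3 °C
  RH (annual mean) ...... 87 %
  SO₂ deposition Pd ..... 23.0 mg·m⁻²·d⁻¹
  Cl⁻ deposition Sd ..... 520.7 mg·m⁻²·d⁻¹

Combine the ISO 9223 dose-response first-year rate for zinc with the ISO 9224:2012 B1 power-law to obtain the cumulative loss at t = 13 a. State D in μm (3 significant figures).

D(13) = 41.4 μm

zinc: T≤10 °C ⇒ hinge +0.038·(8.3−10) = -0.0646
  sulphur-dioxide contribution → 2.629 μm/a
  chloride contribution → 2.513 μm/a
  ⇒ r_corr(zinc) = 5.141 μm/a
Long-term exponent b (ISO 9224 Table 2, B1) = 0.813
  D(13) = 5.141 × 13^0.813 = 5.141 × 8.047 = 41.37 μm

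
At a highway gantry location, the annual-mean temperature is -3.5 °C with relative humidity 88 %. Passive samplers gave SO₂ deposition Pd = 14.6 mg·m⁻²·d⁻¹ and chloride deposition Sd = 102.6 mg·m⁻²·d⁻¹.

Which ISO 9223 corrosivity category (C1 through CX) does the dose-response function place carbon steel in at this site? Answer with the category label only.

carbon steel: f(T) = +0.150·(T−10) [T≤10 °C] = -2.0250
  SO₂ term: 1.77·14.6^0.52·exp(0.02·88-2.0250) = 5.475
  Sd branch = 0.102·Sd^0.62·e^(0.033·RH+0.04·T) = 28.57 μm/a
  r_corr = 5.475 + 28.57 = 34.04 μm/a
ISO 9223 Table 2 (carbon steel): 25 < 34 ≤ 50 μm/a ⇒ C3

C3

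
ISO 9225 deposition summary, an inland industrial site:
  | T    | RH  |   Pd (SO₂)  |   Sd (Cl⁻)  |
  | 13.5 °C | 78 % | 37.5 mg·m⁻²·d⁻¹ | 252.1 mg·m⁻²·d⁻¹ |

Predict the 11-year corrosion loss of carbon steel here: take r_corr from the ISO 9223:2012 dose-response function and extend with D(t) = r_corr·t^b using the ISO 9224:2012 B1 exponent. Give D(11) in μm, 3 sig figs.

D(11) = 409 μm

carbon steel: f(T) = -0.054·(T−10) [T>10 °C] = -0.1890
  Pd branch = 1.77·Pd^0.52·e^(0.02·RH+f) = 45.91 μm/a
  Cl⁻ term: 0.102·252.1^0.62·exp(0.033·78+0.04·13.5) = 70.79
  r_corr = 45.91 + 70.79 = 116.7 μm/a
Power-law: D(11) = r_corr · 11^0.523
  D(11) = 116.7 × 11^0.523 = 116.7 × 3.505 = 409 μm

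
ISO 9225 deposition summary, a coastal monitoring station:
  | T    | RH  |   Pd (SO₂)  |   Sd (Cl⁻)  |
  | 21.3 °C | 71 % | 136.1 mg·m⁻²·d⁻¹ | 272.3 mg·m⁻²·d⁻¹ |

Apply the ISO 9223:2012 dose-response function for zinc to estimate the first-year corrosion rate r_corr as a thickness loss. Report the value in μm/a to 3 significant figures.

zinc: temperature factor f = -0.071·(11.3) = -0.8023
  sulphur-dioxide contribution → 1.317 μm/a
  chloride contribution → 4.613 μm/a
  ⇒ r_corr(zinc) = 5.93 μm/a

r_corr = 5.93 μm/a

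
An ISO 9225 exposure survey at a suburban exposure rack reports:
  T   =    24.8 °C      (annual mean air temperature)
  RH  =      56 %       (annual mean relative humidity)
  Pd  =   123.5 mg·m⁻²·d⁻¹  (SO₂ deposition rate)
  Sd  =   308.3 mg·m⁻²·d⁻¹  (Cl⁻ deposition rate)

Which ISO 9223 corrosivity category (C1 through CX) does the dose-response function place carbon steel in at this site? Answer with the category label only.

carbon steel: temperature factor f = -0.054·(14.8) = -0.7992
  SO₂ term: 1.77·123.5^0.52·exp(0.02·56-0.7992) = 29.85
  Sd branch = 0.102·Sd^0.62·e^(0.033·RH+0.04·T) = 60.98 μm/a
  r_corr = 29.85 + 60.98 = 90.83 μm/a
90.8 μm/a falls in (80, 200] for carbon steel → category C5

C5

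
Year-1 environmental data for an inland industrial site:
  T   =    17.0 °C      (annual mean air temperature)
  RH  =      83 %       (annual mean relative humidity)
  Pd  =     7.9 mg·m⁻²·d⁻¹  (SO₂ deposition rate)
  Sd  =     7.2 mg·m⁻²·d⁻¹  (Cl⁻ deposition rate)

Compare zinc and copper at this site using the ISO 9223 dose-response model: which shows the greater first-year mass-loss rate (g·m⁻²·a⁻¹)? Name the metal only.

zinc: temperature factor f = -0.071·(7.0) = -0.4970
  SO₂ term: 0.0129·7.9^0.44·exp(0.046·83-0.4970) = 0.8868
  Cl⁻ term: 0.0175·7.2^0.57·exp(0.008·83+0.085·17.0) = 0.4443
  r_corr = 0.8868 + 0.4443 = 1.331 μm/a
  mass loss = 1.331 μm/a × 7.14 g/cm³ = 9.504 g·m⁻²·a⁻¹
copper: T>10 °C ⇒ hinge -0.080·(17.0−10) = -0.5600
  SO₂ term: 0.0053·7.9^0.26·exp(0.059·83-0.5600) = 0.6937
  Cl⁻ term: 0.01025·7.2^0.27·exp(0.036·83+0.049·17.0) = 0.7973
  r_corr = 0.6937 + 0.7973 = 1.491 μm/a
  mass loss = 1.491 μm/a × 8.96 g/cm³ = 13.36 g·m⁻²·a⁻¹
Ordering by g·m⁻²·a⁻¹: copper (13.4) > zinc (9.5)

copper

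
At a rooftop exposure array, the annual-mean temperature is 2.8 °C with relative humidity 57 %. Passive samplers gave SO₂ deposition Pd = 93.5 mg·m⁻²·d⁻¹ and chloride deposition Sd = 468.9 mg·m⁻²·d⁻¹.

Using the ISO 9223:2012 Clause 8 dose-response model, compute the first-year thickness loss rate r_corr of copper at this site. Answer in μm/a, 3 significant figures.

r_corr = 0.683 μm/a

copper: T≤10 °C ⇒ hinge +0.126·(2.8−10) = -0.9072
  SO₂ term: 0.0053·93.5^0.26·exp(0.059·57-0.9072) = 0.201
  Sd branch = 0.01025·Sd^0.27·e^(0.036·RH+0.049·T) = 0.4816 μm/a
  sum: 0.201 + 0.4816 → r_corr = 0.6826 μm/a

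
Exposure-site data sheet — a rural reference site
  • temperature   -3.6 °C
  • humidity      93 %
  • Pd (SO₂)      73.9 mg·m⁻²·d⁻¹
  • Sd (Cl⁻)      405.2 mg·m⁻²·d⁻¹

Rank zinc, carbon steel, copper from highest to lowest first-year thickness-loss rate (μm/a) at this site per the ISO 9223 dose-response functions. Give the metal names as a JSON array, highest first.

zinc: T≤10 °C ⇒ hinge +0.038·(-3.6−10) = -0.5168
  SO₂ term: 0.0129·73.9^0.44·exp(0.046·93-0.5168) = 3.684
  Sd branch = 0.0175·Sd^0.57·e^(0.008·RH+0.085·T) = 0.8311 μm/a
  sum: 3.684 + 0.8311 → r_corr = 4.515 μm/a
carbon steel: T≤10 °C ⇒ hinge +0.150·(-3.6−10) = -2.0400
  Pd branch = 1.77·Pd^0.52·e^(0.02·RH+f) = 13.85 μm/a
  Sd branch = 0.102·Sd^0.62·e^(0.033·RH+0.04·T) = 78.64 μm/a
  r_corr = 13.85 + 78.64 = 92.5 μm/a
copper: temperature factor f = +0.126·(-13.6) = -1.7136
  SO₂ term: 0.0053·73.9^0.26·exp(0.059·93-1.7136) = 0.7061
  Cl⁻ term: 0.01025·405.2^0.27·exp(0.036·93+0.049·-3.6) = 1.237
  r_corr = 0.7061 + 1.237 = 1.943 μm/a
Ordering by μm/a: carbon steel (92.5) > zinc (4.51) > copper (1.94)

["carbon steel", "zinc", "copper"]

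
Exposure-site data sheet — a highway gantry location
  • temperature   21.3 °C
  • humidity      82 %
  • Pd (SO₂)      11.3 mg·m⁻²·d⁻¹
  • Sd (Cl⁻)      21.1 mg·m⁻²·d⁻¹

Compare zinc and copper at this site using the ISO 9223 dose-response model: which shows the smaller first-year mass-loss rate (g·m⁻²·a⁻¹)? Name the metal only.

zinc: f(T) = -0.071·(T−10) [T>10 °C] = -0.8023
  Pd branch = 0.0129·Pd^0.44·e^(0.046·RH+f) = 0.7306 μm/a
  Cl⁻ term: 0.0175·21.1^0.57·exp(0.008·82+0.085·21.3) = 1.172
  r_corr = 0.7306 + 1.172 = 1.903 μm/a
  mass loss = 1.903 μm/a × 7.14 g/cm³ = 13.59 g·m⁻²·a⁻¹
copper: T>10 °C ⇒ hinge -0.080·(21.3−10) = -0.9040
  Pd branch = 0.0053·Pd^0.26·e^(0.059·RH+f) = 0.5089 μm/a
  Sd branch = 0.01025·Sd^0.27·e^(0.036·RH+0.049·T) = 1.269 μm/a
  r_corr = 0.5089 + 1.269 = 1.778 μm/a
  mass loss = 1.778 μm/a × 8.96 g/cm³ = 15.93 g·m⁻²·a⁻¹
Ordering by g·m⁻²·a⁻¹: copper (15.9) > zinc (13.6)

zinc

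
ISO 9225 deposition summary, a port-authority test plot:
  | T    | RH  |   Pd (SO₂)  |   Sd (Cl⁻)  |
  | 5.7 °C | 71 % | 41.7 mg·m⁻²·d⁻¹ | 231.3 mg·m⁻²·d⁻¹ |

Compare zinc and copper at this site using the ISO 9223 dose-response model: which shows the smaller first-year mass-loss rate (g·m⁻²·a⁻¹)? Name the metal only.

zinc: f(T) = +0.038·(T−10) [T≤10 °C] = -0.1634
  Pd branch = 0.0129·Pd^0.44·e^(0.046·RH+f) = 1.482 μm/a
  Sd branch = 0.0175·Sd^0.57·e^(0.008·RH+0.085·T) = 1.116 μm/a
  sum: 1.482 + 1.116 → r_corr = 2.598 μm/a
  mass loss = 2.598 μm/a × 7.14 g/cm³ = 18.55 g·m⁻²·a⁻¹
copper: temperature factor f = +0.126·(-4.3) = -0.5418
  SO₂ term: 0.0053·41.7^0.26·exp(0.059·71-0.5418) = 0.5364
  Sd branch = 0.01025·Sd^0.27·e^(0.036·RH+0.049·T) = 0.7593 μm/a
  sum: 0.5364 + 0.7593 → r_corr = 1.296 μm/a
  mass loss = 1.296 μm/a × 8.96 g/cm³ = 11.61 g·m⁻²·a⁻¹
Ordering by g·m⁻²·a⁻¹: zinc (18.6) > copper (11.6)

copper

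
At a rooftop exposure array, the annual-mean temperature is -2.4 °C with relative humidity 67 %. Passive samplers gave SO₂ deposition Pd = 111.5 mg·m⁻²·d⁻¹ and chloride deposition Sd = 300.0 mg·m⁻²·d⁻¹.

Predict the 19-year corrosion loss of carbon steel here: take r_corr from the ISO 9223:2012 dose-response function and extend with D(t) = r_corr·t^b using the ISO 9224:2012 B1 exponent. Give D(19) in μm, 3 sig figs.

D(19) = 192 μm

carbon steel: temperature factor f = +0.150·(-12.4) = -1.8600
  Pd branch = 1.77·Pd^0.52·e^(0.02·RH+f) = 12.21 μm/a
  Cl⁻ term: 0.102·300.0^0.62·exp(0.033·67+0.04·-2.4) = 29.04
  r_corr = 12.21 + 29.04 = 41.25 μm/a
ISO 9224: D(t) = r_corr · t^b with b = 0.523 (carbon steel, B1)
  D(19) = 41.25 × 19^0.523 = 41.25 × 4.664 = 192.4 μm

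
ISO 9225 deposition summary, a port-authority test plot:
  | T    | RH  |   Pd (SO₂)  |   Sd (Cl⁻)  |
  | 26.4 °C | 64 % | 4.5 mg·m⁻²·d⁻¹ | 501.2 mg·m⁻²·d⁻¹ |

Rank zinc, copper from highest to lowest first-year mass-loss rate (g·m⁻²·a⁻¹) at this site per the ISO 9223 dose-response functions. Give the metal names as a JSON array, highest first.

zinc: temperature factor f = -0.071·(16.4) = -1.1644
  SO₂ term: 0.0129·4.5^0.44·exp(0.046·64-1.1644) = 0.1482
  Sd branch = 0.0175·Sd^0.57·e^(0.008·RH+0.085·T) = 9.527 μm/a
  r_corr = 0.1482 + 9.527 = 9.675 μm/a
  mass loss = 9.675 μm/a × 7.14 g/cm³ = 69.08 g·m⁻²·a⁻¹
copper: f(T) = -0.080·(T−10) [T>10 °C] = -1.3120
  Pd branch = 0.0053·Pd^0.26·e^(0.059·RH+f) = 0.09209 μm/a
  Cl⁻ term: 0.01025·501.2^0.27·exp(0.036·64+0.049·26.4) = 2.005
  sum: 0.09209 + 2.005 → r_corr = 2.097 μm/a
  mass loss = 2.097 μm/a × 8.96 g/cm³ = 18.79 g·m⁻²·a⁻¹
Ordering by g·m⁻²·a⁻¹: zinc (69.1) > copper (18.8)

["zinc", "copper"]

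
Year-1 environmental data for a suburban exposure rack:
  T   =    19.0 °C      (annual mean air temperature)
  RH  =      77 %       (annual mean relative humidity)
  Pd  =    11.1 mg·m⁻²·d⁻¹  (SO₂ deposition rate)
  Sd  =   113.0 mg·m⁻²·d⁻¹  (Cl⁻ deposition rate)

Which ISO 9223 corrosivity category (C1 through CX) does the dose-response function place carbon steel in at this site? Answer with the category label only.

carbon steel: T>10 °C ⇒ hinge -0.054·(19.0−10) = -0.4860
  Pd branch = 1.77·Pd^0.52·e^(0.02·RH+f) = 17.75 μm/a
  Cl⁻ term: 0.102·113.0^0.62·exp(0.033·77+0.04·19.0) = 51.89
  r_corr = 17.75 + 51.89 = 69.65 μm/a
Category bounds: 50…80 μm/a bracket r_corr ⇒ C4

C4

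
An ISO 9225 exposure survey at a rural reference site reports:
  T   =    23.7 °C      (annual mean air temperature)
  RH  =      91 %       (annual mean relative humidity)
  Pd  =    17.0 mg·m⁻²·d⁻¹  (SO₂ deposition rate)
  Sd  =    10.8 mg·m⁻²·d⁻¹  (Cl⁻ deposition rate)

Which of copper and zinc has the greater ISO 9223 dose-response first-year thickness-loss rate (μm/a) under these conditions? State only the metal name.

copper: T>10 °C ⇒ hinge -0.080·(23.7−10) = -1.0960
  Pd branch = 0.0053·Pd^0.26·e^(0.059·RH+f) = 0.7942 μm/a
  Sd branch = 0.01025·Sd^0.27·e^(0.036·RH+0.049·T) = 1.648 μm/a
  sum: 0.7942 + 1.648 → r_corr = 2.442 μm/a
zinc: T>10 °C ⇒ hinge -0.071·(23.7−10) = -0.9727
  Pd branch = 0.0129·Pd^0.44·e^(0.046·RH+f) = 1.116 μm/a
  Sd branch = 0.0175·Sd^0.57·e^(0.008·RH+0.085·T) = 1.055 μm/a
  r_corr = 1.116 + 1.055 = 2.17 μm/a
Ordering by μm/a: copper (2.44) > zinc (2.17)

copper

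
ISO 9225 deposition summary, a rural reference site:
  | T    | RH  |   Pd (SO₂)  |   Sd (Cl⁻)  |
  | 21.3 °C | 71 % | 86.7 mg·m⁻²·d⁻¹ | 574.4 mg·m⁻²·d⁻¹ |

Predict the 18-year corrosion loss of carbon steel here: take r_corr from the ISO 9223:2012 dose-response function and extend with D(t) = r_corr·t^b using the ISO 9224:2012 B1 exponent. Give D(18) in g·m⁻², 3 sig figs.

D(18) = 5.99e+03 g·m⁻²

carbon steel: temperature factor f = -0.054·(11.3) = -0.6102
  SO₂ term: 1.77·86.7^0.52·exp(0.02·71-0.6102) = 40.5
  Sd branch = 0.102·Sd^0.62·e^(0.033·RH+0.04·T) = 127.9 μm/a
  sum: 40.5 + 127.9 → r_corr = 168.4 μm/a
Long-term exponent b (ISO 9224 Table 2, B1) = 0.523
  D(18) = 168.4 × 18^0.523 = 168.4 × 4.534 = 763.6 μm
  Mass loss = 763.6 μm × 7.85 g/cm³ = 5994 g·m⁻²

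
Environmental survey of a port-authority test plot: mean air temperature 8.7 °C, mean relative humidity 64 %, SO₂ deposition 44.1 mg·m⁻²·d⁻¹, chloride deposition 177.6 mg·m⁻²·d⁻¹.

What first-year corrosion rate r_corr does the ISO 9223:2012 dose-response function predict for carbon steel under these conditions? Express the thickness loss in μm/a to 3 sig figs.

carbon steel: temperature factor f = +0.150·(-1.3) = -0.1950
  SO₂ term: 1.77·44.1^0.52·exp(0.02·64-0.1950) = 37.52
  Cl⁻ term: 0.102·177.6^0.62·exp(0.033·64+0.04·8.7) = 29.62
  sum: 37.52 + 29.62 → r_corr = 67.14 μm/a

r_corr = 67.1 μm/a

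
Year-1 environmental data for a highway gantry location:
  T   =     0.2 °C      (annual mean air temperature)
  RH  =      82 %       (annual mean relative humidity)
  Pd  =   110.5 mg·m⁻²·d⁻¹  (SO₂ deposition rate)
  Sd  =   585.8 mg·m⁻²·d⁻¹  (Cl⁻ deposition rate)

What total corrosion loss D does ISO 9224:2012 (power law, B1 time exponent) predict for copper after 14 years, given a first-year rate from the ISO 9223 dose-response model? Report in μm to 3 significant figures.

D(14) = 10.3 μm

copper: T≤10 °C ⇒ hinge +0.126·(0.2−10) = -1.2348
  sulphur-dioxide contribution → 0.6613 μm/a
  chloride contribution → 1.107 μm/a
  total first-year rate 1.769 μm/a
ISO 9224: D(t) = r_corr · t^b with b = 0.667 (copper, B1)
  D(14) = 1.769 × 14^0.667 = 1.769 × 5.814 = 10.28 μm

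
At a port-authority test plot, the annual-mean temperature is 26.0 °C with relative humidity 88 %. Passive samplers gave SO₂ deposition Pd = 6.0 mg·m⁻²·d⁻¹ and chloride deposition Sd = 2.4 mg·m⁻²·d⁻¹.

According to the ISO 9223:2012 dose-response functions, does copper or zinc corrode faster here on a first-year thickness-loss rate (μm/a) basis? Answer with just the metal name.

copper: T>10 °C ⇒ hinge -0.080·(26.0−10) = -1.2800
  sulphur-dioxide contribution → 0.4222 μm/a
  chloride contribution → 1.103 μm/a
  total first-year rate 1.525 μm/a
zinc: T>10 °C ⇒ hinge -0.071·(26.0−10) = -1.1360
  sulphur-dioxide contribution → 0.522 μm/a
  chloride contribution → 0.5312 μm/a
  total first-year rate 1.053 μm/a
Ordering by μm/a: copper (1.53) > zinc (1.05)

copper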